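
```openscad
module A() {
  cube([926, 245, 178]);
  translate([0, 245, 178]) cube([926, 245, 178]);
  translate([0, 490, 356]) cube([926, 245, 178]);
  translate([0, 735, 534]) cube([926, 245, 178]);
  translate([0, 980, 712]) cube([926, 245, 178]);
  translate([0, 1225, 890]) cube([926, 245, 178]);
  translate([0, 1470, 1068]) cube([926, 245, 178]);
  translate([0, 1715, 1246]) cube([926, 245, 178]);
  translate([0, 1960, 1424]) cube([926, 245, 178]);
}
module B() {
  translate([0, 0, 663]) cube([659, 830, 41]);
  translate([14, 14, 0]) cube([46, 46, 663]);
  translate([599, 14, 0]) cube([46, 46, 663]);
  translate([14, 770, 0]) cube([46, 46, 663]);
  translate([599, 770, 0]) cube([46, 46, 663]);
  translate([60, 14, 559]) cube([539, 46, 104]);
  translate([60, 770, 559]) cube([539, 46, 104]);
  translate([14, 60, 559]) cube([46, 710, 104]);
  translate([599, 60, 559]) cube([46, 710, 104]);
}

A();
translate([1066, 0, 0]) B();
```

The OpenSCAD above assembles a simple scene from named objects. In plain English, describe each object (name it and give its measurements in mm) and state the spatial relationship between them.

A is a straight staircase of 9 solid steps. Each step is 926 mm wide (x), 245 mm deep (y, the going) and 178 mm tall (the rise). The first step rests on the floor; each subsequent step sits one going further in +y and one rise higher in +z, directly behind and above the previous step with no overlap.

B is a table with a 659×830 mm rectangular top, 41 mm thick, top surface at z = 704 mm, supported by four 46×46 mm square legs, each inset 14 mm from the nearest pair of top edges, running from the floor. Four apron rails, 46 mm thick and 104 mm tall, run between adjacent legs with their top edges flush with the underside of the top and their outer faces flush with the legs' outer faces.

The table is on the floor beside the staircase on its +x side.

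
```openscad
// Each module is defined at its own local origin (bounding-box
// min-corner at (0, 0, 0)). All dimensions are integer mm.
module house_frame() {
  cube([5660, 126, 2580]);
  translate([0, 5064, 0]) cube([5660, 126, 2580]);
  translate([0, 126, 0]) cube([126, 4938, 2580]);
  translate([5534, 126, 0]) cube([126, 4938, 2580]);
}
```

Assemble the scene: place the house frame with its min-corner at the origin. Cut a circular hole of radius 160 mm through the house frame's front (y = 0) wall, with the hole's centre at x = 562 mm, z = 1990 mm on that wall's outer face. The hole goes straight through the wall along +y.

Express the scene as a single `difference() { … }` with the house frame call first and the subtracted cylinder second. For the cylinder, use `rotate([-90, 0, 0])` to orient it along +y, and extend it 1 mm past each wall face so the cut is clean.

difference() {
  house_frame();
  translate([562, -1, 1990]) rotate([-90, 0, 0]) cylinder(h = 128, r = 160);
}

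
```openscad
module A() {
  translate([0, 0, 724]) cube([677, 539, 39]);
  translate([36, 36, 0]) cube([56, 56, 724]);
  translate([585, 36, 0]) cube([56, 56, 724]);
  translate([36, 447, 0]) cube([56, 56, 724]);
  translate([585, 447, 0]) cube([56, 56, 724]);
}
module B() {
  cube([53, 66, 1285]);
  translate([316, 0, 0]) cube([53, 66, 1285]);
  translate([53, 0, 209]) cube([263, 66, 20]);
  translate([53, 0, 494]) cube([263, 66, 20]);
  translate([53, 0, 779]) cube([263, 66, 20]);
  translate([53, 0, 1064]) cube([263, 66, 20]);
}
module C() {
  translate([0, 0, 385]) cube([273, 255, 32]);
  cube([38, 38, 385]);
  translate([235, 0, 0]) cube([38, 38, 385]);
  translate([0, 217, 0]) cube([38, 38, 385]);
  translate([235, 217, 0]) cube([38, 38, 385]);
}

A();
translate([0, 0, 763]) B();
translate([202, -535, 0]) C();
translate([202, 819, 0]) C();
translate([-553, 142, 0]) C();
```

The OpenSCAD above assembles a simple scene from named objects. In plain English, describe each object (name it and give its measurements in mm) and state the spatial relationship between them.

A is a table: top 677 mm (x) × 539 mm (y), 39 mm thick, upper face at z = 763 mm, on four 56×56 mm square legs, each inset 36 mm from the nearest pair of top edges, running from z = 0 to the bottom of the top.

B is a wooden ladder with two side rails of 53×66 mm section and 1285 mm height, set 369 mm apart overall. Between them run 4 rectangular rungs (66 mm deep, 20 mm thick), front faces flush with the rails' −y face. The bottom of the first rung is 209 mm above the floor and each subsequent rung is 285 mm higher than the one below.

C is a four-legged stool. The seat is a 273×255×32 mm slab whose top surface is at z = 417 mm; four square legs, each 38×38 mm in cross-section, run from the floor (z = 0) to the underside of the seat, each flush with a corner of the seat.

The ladder is on top of the table. Three stools sit around the table at the −y, +y, −x sides.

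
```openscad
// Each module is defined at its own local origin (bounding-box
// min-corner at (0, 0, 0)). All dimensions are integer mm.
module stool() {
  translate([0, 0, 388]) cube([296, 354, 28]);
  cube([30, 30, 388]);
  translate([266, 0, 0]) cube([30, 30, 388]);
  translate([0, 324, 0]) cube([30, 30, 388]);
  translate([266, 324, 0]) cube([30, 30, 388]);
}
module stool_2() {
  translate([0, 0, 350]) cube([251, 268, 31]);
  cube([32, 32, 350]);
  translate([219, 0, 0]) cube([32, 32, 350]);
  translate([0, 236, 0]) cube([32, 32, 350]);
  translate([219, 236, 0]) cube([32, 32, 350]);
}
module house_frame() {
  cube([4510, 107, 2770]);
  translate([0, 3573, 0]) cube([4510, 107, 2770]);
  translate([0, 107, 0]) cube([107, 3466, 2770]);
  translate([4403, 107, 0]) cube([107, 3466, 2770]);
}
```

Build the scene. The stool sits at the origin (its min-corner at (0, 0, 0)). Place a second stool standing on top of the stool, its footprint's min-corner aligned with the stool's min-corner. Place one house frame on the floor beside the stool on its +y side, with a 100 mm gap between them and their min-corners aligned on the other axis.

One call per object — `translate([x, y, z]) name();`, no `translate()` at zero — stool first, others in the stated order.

stool();
translate([0, 0, 416]) stool_2();
translate([0, 454, 0]) house_frame();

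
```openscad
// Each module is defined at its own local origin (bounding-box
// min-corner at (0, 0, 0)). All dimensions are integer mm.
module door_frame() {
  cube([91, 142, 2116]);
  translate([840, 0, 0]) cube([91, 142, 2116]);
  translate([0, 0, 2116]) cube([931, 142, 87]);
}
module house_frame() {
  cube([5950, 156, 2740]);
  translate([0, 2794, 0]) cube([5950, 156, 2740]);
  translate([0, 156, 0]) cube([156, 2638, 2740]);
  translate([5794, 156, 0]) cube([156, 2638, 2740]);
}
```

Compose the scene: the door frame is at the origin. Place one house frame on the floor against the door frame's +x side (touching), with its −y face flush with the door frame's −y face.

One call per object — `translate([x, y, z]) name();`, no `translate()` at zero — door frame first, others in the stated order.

door_frame();
translate([931, 0, 0]) house_frame();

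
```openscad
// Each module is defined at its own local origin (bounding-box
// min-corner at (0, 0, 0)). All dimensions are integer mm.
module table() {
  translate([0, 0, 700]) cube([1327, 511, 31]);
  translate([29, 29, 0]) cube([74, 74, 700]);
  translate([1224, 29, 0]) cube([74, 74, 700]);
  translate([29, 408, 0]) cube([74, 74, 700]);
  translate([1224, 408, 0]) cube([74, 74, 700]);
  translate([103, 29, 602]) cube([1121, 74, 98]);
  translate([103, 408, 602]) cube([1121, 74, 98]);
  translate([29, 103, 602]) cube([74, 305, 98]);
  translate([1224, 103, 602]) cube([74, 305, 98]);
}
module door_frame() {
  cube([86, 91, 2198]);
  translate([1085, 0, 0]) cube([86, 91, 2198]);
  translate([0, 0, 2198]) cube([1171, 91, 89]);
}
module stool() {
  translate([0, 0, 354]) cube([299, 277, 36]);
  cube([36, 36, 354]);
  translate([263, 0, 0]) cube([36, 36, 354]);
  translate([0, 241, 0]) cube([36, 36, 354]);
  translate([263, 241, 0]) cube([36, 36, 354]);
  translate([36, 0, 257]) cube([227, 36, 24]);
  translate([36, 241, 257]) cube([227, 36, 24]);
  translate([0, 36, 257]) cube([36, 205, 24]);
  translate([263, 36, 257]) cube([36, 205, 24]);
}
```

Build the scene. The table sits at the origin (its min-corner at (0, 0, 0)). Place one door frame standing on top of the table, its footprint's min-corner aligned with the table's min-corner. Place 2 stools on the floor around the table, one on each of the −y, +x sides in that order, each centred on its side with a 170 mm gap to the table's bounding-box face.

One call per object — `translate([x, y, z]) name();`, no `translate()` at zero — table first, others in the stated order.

table();
translate([0, 0, 731]) door_frame();
translate([514, -447, 0]) stool();
translate([1497, 117, 0]) stool();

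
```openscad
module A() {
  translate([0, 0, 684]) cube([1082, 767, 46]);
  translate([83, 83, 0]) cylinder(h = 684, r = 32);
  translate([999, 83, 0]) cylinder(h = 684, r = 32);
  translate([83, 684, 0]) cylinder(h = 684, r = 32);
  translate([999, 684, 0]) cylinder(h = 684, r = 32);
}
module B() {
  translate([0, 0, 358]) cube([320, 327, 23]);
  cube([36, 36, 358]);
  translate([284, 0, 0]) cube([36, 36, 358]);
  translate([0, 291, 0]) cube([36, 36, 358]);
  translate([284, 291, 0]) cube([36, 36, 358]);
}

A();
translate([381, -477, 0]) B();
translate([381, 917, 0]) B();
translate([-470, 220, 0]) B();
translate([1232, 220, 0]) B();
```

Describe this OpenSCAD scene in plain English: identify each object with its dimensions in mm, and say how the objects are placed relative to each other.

A is a table: top 1082 mm (x) × 767 mm (y), 46 mm thick, upper face at z = 730 mm, on four round legs of 64 mm diameter, each leg's bounding box inset 51 mm from the nearest pair of top edges, running from z = 0 to the bottom of the top.

B is a four-legged stool. The seat is 320×327 mm, 23 mm thick, top at z = 381 mm. It stands on four square legs, each 36×36 mm in cross-section, from z = 0 to the seat underside, each flush with a corner of the seat.

Four stools sit around the table at the −y, +y, −x, +x sides.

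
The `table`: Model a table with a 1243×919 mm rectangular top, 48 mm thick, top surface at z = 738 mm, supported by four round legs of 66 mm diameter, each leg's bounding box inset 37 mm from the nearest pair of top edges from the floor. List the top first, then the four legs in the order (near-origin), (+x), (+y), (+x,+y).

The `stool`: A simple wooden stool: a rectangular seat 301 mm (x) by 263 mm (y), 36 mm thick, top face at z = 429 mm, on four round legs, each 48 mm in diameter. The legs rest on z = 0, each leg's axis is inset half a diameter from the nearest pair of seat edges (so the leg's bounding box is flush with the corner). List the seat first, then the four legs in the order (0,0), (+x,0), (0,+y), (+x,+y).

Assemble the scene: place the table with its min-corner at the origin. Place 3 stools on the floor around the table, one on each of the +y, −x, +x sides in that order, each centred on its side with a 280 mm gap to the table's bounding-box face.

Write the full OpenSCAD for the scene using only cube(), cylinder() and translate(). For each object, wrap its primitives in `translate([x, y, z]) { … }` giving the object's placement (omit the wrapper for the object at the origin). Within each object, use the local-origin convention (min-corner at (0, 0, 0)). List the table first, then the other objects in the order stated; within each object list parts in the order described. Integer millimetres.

translate([0, 0, 690]) cube([1243, 919, 48]);
translate([70, 70, 0]) cylinder(h = 690, r = 33);
translate([1173, 70, 0]) cylinder(h = 690, r = 33);
translate([70, 849, 0]) cylinder(h = 690, r = 33);
translate([1173, 849, 0]) cylinder(h = 690, r = 33);
translate([471, 1199, 0]) {
  translate([0, 0, 393]) cube([301, 263, 36]);
  translate([24, 24, 0]) cylinder(h = 393, r = 24);
  translate([277, 24, 0]) cylinder(h = 393, r = 24);
  translate([24, 239, 0]) cylinder(h = 393, r = 24);
  translate([277, 239, 0]) cylinder(h = 393, r = 24);
}
translate([-581, 328, 0]) {
  translate([0, 0, 393]) cube([301, 263, 36]);
  translate([24, 24, 0]) cylinder(h = 393, r = 24);
  translate([277, 24, 0]) cylinder(h = 393, r = 24);
  translate([24, 239, 0]) cylinder(h = 393, r = 24);
  translate([277, 239, 0]) cylinder(h = 393, r = 24);
}
translate([1523, 328, 0]) {
  translate([0, 0, 393]) cube([301, 263, 36]);
  translate([24, 24, 0]) cylinder(h = 393, r = 24);
  translate([277, 24, 0]) cylinder(h = 393, r = 24);
  translate([24, 239, 0]) cylinder(h = 393, r = 24);
  translate([277, 239, 0]) cylinder(h = 393, r = 24);
}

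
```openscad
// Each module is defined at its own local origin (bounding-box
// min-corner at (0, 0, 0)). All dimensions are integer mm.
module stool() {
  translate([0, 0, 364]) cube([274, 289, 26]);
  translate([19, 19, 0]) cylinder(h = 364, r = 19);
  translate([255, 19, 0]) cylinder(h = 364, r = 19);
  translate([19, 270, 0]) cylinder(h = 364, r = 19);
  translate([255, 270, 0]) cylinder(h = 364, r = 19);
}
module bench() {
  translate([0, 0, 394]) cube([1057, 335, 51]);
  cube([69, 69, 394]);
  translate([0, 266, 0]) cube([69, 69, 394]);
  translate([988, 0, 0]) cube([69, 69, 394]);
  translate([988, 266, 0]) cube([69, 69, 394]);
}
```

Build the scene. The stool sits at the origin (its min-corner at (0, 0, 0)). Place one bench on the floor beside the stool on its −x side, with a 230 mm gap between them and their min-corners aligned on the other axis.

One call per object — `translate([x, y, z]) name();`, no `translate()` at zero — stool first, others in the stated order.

stool();
translate([-1287, 0, 0]) bench();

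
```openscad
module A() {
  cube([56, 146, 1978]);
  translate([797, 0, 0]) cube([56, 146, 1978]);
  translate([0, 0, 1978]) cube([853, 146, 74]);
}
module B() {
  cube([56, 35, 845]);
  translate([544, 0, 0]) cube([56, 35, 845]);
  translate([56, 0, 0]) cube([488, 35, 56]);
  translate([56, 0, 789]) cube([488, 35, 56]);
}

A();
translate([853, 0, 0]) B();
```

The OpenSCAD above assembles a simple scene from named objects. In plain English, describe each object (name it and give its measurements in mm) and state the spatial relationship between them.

A is a rectangular door frame: two vertical jambs of 56×146 mm section, 1978 mm tall, with a clear opening 741 mm wide between their inner faces. A header 74 mm tall and 146 mm deep lies on top of the jambs and spans the full outside width.

B is a rectangular picture frame lying in the x–z plane (depth along y). The opening is 488 mm wide (x) by 733 mm tall (z), surrounded by a border 56 mm wide on all four sides. The frame is 35 mm deep and is made of two full-height vertical stiles with two horizontal rails fitted between them.

The picture frame is against the door frame's +x side, with their −y faces flush.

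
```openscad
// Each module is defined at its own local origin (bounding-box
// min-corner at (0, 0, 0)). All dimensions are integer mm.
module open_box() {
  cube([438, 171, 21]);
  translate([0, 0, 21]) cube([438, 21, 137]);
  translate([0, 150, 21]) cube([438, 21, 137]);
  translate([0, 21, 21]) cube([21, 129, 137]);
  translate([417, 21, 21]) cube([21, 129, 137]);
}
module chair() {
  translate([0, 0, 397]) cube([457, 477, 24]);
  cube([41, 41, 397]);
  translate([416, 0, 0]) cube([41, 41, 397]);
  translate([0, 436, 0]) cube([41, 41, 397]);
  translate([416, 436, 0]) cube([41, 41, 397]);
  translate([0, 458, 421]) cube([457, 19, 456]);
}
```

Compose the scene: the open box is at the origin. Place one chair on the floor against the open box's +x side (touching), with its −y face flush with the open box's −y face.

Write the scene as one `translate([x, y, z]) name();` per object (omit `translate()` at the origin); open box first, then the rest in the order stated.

open_box();
translate([438, 0, 0]) chair();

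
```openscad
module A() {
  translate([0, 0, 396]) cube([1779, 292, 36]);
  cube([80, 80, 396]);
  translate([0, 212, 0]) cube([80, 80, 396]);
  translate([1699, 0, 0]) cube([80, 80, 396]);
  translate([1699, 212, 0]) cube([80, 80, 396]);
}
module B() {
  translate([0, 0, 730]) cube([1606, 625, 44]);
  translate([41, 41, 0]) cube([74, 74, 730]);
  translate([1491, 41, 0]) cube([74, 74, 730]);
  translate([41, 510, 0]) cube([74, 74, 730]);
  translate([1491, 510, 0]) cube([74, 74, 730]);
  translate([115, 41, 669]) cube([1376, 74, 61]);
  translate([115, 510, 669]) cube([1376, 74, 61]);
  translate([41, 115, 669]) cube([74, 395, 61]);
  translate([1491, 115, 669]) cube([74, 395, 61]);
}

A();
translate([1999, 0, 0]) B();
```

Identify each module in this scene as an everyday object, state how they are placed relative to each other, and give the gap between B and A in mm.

A is a bench. B is a table. The table is on the floor beside the bench on its +x side. The gap between the table and the bench is 220 mm.

The table's nearest face is 220 mm from the bench's +x face.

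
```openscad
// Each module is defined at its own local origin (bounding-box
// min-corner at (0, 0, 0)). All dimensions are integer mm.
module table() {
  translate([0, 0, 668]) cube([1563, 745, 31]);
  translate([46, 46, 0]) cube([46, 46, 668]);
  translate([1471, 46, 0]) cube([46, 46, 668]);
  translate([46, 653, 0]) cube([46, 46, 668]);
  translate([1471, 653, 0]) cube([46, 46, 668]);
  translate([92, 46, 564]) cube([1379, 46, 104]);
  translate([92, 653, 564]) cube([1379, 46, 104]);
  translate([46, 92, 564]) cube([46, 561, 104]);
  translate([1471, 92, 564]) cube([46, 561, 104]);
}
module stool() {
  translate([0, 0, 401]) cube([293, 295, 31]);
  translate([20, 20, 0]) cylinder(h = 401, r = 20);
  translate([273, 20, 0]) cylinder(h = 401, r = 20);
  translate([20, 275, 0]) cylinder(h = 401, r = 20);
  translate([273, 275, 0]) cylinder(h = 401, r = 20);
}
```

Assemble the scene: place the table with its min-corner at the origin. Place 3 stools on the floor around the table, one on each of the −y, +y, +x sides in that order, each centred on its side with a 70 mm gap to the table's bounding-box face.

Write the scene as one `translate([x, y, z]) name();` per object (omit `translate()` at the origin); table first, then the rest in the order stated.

table();
translate([635, -365, 0]) stool();
translate([635, 815, 0]) stool();
translate([1633, 225, 0]) stool();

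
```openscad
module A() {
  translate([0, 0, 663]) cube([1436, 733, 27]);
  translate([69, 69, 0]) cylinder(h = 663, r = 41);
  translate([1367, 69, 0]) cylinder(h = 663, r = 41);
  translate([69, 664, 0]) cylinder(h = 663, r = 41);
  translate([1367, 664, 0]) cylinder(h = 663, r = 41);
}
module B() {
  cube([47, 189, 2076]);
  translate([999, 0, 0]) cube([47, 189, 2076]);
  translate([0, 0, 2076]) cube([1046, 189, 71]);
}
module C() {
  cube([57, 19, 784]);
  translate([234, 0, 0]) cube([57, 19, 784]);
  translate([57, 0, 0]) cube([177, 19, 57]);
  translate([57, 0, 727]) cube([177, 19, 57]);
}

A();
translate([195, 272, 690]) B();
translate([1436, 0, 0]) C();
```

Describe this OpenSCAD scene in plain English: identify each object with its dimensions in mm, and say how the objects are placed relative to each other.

A is a table: top 1436 mm (x) × 733 mm (y), 27 mm thick, upper face at z = 690 mm, on four round legs of 82 mm diameter, each leg's bounding box inset 28 mm from the nearest pair of top edges, running from z = 0 to the bottom of the top.

B is a rectangular door frame: two vertical jambs of 47×189 mm section, 2076 mm tall, with a clear opening 952 mm wide between their inner faces. A header 71 mm tall and 189 mm deep lies on top of the jambs and spans the full outside width.

C is a picture frame with a 177×670 mm rectangular opening (x by z) and a uniform 57 mm border on every side. Frame depth is 19 mm along y. It is built from two vertical stiles running the full outside height and two horizontal rails spanning the gap between the stiles.

The door frame is on top of the table, centred. The picture frame is against the table's +x side, with their −y faces flush.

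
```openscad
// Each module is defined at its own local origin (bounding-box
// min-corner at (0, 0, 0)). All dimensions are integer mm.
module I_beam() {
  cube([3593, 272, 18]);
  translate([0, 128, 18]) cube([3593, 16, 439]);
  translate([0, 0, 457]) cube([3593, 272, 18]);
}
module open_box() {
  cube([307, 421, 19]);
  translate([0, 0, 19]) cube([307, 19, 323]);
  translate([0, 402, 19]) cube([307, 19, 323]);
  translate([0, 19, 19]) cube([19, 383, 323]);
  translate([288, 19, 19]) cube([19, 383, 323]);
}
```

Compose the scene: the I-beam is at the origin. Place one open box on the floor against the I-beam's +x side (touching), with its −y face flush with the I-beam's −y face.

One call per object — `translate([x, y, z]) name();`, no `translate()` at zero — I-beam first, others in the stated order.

I_beam();
translate([3593, 0, 0]) open_box();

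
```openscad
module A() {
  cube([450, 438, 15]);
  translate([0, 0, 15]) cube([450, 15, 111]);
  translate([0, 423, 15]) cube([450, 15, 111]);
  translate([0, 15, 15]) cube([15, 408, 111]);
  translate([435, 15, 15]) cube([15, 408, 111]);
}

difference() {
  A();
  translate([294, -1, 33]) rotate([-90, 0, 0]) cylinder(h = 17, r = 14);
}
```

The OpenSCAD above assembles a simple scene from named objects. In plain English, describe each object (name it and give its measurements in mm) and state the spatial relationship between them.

A is an open storage box with external size 450×438×126 mm and wall thickness 15 mm (the base is also 15 mm thick). The base covers the whole footprint; the four walls stand on the base, with the y-facing walls full-width and the x-facing walls fitting between their inner faces.

The open box has a circular hole of radius 14 mm through its front wall, centred at (x = 294, z = 33).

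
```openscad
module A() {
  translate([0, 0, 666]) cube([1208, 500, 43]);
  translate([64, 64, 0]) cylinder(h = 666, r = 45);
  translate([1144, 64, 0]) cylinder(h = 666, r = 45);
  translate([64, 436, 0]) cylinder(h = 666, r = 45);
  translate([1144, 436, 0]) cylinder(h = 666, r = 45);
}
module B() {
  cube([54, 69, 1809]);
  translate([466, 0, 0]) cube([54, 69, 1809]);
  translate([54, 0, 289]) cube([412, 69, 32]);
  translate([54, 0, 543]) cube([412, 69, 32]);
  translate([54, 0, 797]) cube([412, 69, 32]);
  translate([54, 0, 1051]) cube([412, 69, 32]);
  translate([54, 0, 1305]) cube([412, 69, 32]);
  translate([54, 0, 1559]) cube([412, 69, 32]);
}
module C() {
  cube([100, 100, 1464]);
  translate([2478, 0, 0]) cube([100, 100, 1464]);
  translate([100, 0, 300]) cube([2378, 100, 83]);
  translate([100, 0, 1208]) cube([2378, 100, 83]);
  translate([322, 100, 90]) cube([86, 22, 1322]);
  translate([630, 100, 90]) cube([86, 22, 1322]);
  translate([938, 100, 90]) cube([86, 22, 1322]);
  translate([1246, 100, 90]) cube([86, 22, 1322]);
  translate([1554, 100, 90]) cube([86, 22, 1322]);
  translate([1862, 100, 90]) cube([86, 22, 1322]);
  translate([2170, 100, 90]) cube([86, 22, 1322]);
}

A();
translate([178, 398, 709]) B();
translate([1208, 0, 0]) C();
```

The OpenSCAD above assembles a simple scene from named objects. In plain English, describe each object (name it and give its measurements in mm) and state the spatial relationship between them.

A is a rectangular dining table. The top is 1208×500×43 mm with its upper surface at z = 709 mm. It stands on four round legs of 90 mm diameter, each leg's bounding box inset 19 mm from the nearest pair of top edges, running from the floor to the underside of the top.

B is a straight ladder. Two 54×69 mm vertical rails, 1809 mm tall, stand 520 mm apart (outside-to-outside) with their front faces coplanar on the −y side. 6 rungs, each 69 mm deep and 32 mm tall, span between the inner faces of the rails, front faces flush with the rails. The lowest rung's underside is at z = 289 mm and rungs are spaced 254 mm apart (underside to underside).

C is a fence section. Two 100×100 mm posts, 1464 mm tall, stand on the floor with a clear span of 2378 mm between their inner faces. Two horizontal rails of 100×83 mm section span the gap between the posts with their undersides at z = 300 mm and z = 1208 mm, flush with the posts' −y face. 7 pickets, each 86 mm wide, 22 mm thick and 1322 mm tall, are fixed to the +y face of the rails with their bottoms at z = 90 mm, evenly spaced across the span with equal gaps (rounded down to the nearest mm) at the −x end and between each pair — any rounding remainder accumulates at the +x end.

The ladder is on top of the table. The fence section is against the table's +x side, with their −y faces flush.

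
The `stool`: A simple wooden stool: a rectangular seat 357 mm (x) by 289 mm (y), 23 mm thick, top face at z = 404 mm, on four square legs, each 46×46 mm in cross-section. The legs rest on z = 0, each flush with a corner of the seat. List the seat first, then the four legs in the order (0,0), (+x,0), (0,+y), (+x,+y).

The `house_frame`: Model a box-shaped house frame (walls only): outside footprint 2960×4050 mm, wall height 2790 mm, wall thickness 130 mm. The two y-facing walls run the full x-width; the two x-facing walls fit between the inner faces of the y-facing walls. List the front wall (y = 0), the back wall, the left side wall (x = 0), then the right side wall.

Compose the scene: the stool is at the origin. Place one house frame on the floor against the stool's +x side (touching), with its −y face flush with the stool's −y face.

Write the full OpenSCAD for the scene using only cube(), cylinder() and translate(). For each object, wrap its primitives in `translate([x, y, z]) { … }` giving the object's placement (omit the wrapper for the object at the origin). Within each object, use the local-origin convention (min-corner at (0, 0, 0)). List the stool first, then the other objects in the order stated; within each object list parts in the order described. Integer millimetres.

translate([0, 0, 381]) cube([357, 289, 23]);
cube([46, 46, 381]);
translate([311, 0, 0]) cube([46, 46, 381]);
translate([0, 243, 0]) cube([46, 46, 381]);
translate([311, 243, 0]) cube([46, 46, 381]);
translate([357, 0, 0]) {
  cube([2960, 130, 2790]);
  translate([0, 3920, 0]) cube([2960, 130, 2790]);
  translate([0, 130, 0]) cube([130, 3790, 2790]);
  translate([2830, 130, 0]) cube([130, 3790, 2790]);
}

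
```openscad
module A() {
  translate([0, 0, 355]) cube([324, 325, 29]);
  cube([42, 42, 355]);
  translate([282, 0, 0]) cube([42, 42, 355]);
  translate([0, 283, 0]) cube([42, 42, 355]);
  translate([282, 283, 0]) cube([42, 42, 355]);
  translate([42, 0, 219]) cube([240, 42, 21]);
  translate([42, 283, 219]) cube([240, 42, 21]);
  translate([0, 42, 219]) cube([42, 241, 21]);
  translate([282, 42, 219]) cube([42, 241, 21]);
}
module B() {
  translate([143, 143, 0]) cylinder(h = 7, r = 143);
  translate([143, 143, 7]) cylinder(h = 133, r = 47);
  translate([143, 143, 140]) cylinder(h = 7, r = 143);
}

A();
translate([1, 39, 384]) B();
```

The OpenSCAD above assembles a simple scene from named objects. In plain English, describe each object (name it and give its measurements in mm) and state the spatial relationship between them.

A is a four-legged stool. The seat is a 324×325×29 mm slab whose top surface is at z = 384 mm; four square legs, each 42×42 mm in cross-section, run from the floor (z = 0) to the underside of the seat, each flush with a corner of the seat. Four stretchers, 42 mm wide and 21 mm tall, connect adjacent legs with their undersides at z = 219 mm, each running between the inner faces of the legs it joins and aligned with the legs' outer faces on the other axis.

B is a spool: two coaxial disc flanges of radius 143 mm and thickness 7 mm, joined by a core cylinder of radius 47 mm and height 133 mm. The lower flange rests on z = 0 and the three cylinders share a vertical axis.

The spool is on top of the stool.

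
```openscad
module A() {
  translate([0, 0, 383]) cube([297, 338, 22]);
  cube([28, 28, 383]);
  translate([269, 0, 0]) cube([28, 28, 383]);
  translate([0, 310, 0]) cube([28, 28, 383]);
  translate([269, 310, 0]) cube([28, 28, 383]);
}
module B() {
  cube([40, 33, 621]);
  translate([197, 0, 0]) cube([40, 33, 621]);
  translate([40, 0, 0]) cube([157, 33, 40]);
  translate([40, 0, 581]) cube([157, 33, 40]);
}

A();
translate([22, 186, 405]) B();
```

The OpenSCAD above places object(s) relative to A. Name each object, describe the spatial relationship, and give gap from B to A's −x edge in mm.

The picture frame's min-x is at 22; the stool's min-x is 0; gap = 22 mm.

A is a stool. B is a picture frame. The picture frame is on top of the stool. The gap from the picture frame to the stool's −x edge is 22 mm.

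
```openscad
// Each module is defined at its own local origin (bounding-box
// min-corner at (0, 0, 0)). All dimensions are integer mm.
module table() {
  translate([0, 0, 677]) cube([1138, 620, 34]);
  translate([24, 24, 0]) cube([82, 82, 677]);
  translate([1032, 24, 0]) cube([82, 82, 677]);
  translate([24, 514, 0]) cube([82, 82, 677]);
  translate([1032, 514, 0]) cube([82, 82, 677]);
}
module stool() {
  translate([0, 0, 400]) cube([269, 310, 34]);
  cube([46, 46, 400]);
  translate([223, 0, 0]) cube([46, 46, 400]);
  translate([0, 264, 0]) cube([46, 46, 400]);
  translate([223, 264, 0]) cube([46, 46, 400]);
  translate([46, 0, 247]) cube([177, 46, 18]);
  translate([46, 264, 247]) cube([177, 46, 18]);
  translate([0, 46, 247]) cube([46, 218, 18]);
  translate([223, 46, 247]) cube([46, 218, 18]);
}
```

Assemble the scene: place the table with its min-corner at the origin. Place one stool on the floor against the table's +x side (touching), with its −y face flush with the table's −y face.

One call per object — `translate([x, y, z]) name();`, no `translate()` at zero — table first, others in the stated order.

table();
translate([1138, 0, 0]) stool();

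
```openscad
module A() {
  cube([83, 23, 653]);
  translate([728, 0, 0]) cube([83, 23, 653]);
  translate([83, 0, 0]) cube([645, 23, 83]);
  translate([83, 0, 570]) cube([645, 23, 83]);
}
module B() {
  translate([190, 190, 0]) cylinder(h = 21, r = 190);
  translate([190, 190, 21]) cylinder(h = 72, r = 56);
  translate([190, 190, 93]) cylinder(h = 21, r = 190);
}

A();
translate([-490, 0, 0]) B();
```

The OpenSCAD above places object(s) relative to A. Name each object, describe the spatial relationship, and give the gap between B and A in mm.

The spool's nearest face is 110 mm from the picture frame's −x face.

A is a picture frame. B is a spool. The spool is on the floor beside the picture frame on its −x side. The gap between the spool and the picture frame is 110 mm.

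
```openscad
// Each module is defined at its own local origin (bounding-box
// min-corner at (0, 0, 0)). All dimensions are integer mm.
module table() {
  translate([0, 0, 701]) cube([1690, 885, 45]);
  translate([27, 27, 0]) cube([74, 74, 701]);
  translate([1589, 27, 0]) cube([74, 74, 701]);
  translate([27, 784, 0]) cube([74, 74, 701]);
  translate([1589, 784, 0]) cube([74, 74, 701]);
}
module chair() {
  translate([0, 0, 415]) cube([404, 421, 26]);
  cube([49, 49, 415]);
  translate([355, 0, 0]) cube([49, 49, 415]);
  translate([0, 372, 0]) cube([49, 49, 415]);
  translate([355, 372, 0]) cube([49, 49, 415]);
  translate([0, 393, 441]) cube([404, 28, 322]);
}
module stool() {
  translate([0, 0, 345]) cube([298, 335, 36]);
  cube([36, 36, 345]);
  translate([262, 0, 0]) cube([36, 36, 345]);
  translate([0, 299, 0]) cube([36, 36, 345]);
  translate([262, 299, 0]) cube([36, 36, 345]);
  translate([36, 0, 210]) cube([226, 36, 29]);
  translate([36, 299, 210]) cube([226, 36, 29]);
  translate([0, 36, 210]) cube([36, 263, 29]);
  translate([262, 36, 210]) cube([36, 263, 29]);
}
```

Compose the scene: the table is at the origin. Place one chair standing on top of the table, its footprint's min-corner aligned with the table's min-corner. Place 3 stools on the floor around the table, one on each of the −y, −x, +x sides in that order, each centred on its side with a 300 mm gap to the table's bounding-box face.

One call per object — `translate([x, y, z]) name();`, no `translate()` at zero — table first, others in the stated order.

table();
translate([0, 0, 746]) chair();
translate([696, -635, 0]) stool();
translate([-598, 275, 0]) stool();
translate([1990, 275, 0]) stool();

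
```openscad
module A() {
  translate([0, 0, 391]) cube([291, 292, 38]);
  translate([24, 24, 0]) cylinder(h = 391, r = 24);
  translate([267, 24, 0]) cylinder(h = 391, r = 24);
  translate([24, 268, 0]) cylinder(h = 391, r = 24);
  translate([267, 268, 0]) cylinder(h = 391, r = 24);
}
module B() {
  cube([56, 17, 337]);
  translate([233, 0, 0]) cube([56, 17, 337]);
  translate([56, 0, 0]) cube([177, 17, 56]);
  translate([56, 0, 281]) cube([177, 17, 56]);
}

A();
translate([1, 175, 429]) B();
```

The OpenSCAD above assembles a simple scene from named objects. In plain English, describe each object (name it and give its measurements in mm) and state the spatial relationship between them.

A is a four-legged stool. The seat is 291×292 mm, 38 mm thick, top at z = 429 mm. It stands on four round legs, each 48 mm in diameter, from z = 0 to the seat underside, each leg's axis is inset half a diameter from the nearest pair of seat edges (so the leg's bounding box is flush with the corner).

B is a rectangular picture frame lying in the x–z plane (depth along y). The opening is 177 mm wide (x) by 225 mm tall (z), surrounded by a border 56 mm wide on all four sides. The frame is 17 mm deep and is made of two full-height vertical stiles with two horizontal rails fitted between them.

The picture frame is on top of the stool.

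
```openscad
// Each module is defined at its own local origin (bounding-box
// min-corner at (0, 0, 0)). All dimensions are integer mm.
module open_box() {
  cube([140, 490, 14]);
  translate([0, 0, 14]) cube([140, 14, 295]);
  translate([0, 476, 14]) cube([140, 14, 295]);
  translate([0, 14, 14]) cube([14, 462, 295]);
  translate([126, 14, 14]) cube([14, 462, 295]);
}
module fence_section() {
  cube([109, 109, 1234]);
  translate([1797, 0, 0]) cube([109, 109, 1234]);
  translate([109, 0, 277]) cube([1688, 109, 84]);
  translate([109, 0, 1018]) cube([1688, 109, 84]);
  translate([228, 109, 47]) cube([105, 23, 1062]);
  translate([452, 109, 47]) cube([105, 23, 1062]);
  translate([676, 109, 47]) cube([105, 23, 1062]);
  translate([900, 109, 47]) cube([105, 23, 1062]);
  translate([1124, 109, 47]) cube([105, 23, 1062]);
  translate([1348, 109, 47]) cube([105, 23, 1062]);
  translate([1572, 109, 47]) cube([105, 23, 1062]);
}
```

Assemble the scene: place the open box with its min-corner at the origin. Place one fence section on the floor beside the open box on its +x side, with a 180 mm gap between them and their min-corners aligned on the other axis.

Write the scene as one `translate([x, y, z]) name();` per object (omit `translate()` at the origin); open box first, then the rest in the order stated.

open_box();
translate([320, 0, 0]) fence_section();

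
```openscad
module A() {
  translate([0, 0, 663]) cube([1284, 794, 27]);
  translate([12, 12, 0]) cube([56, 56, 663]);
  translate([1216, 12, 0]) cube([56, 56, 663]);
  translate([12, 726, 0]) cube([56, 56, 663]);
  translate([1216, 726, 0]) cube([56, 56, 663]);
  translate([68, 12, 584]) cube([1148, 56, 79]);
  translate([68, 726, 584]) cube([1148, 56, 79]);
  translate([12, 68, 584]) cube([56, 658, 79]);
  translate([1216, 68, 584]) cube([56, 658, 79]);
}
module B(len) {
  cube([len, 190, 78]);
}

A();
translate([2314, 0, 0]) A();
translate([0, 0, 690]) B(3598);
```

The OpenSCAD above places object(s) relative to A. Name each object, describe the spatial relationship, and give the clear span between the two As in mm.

Second table starts at x = 2314; first ends at x = 1284; clear span = 2314 − 1284 = 1030 mm.

A is a table. B is a beam. A beam spans the tops of two tables. The clear span between the two tables is 1030 mm.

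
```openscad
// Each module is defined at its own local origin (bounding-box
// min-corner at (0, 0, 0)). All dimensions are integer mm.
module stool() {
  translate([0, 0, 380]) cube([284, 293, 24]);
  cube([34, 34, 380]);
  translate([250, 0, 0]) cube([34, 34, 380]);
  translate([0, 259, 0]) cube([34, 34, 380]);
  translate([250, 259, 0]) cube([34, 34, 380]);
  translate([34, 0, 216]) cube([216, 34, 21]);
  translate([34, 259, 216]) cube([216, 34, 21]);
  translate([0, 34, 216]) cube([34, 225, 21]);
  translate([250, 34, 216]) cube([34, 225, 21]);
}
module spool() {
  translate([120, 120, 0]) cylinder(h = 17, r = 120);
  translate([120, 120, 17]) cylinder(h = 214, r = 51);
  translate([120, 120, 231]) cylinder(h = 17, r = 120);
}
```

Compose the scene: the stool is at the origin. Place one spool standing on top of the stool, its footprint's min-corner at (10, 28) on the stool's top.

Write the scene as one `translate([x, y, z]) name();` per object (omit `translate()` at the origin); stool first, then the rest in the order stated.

stool();
translate([10, 28, 404]) spool();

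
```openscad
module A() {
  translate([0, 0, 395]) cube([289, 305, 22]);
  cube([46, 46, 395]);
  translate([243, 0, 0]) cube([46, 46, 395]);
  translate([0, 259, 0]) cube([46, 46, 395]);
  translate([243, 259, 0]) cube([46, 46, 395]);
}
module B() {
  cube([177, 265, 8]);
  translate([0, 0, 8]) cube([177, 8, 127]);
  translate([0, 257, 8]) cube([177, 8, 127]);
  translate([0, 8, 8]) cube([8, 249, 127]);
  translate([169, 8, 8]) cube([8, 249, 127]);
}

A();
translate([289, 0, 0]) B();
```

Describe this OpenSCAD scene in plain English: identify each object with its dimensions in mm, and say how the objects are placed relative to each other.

A is a four-legged stool. The seat is a 289×305×22 mm slab whose top surface is at z = 417 mm; four square legs, each 46×46 mm in cross-section, run from the floor (z = 0) to the underside of the seat, each flush with a corner of the seat.

B is an open storage box with external size 177×265×135 mm and wall thickness 8 mm (the base is also 8 mm thick). The base covers the whole footprint; the four walls stand on the base, with the y-facing walls full-width and the x-facing walls fitting between their inner faces.

The open box is against the stool's +x side, with their −y faces flush.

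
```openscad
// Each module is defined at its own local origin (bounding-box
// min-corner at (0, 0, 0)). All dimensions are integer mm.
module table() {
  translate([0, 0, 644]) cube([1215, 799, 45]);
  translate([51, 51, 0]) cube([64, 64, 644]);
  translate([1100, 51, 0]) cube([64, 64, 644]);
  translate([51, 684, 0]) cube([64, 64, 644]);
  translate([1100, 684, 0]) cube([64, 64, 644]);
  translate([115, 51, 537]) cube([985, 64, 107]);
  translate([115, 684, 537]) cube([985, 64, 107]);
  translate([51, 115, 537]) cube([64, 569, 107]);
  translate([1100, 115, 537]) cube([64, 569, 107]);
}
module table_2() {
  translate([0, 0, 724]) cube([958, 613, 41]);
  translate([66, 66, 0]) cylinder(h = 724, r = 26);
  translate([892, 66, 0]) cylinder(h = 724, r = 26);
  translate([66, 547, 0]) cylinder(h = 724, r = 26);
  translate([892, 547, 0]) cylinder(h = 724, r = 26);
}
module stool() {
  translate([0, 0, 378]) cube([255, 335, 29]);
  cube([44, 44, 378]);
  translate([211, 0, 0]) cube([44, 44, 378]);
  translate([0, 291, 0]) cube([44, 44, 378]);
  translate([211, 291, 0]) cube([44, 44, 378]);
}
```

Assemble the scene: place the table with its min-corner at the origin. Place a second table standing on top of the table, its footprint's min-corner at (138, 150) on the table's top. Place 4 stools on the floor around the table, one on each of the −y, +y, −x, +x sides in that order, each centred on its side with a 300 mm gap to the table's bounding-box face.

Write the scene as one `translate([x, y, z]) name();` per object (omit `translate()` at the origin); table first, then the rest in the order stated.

table();
translate([138, 150, 689]) table_2();
translate([480, -635, 0]) stool();
translate([480, 1099, 0]) stool();
translate([-555, 232, 0]) stool();
translate([1515, 232, 0]) stool();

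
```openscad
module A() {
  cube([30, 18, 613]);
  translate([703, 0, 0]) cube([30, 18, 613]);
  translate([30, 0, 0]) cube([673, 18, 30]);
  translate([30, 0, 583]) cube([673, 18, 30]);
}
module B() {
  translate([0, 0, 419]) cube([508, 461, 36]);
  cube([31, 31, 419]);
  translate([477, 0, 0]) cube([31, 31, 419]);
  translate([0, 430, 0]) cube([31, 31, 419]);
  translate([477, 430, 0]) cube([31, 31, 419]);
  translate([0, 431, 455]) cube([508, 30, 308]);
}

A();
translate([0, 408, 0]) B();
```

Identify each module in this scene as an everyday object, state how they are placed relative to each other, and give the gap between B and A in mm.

The chair's nearest face is 390 mm from the picture frame's +y face.

A is a picture frame. B is a chair. The chair is on the floor beside the picture frame on its +y side. The gap between the chair and the picture frame is 390 mm.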